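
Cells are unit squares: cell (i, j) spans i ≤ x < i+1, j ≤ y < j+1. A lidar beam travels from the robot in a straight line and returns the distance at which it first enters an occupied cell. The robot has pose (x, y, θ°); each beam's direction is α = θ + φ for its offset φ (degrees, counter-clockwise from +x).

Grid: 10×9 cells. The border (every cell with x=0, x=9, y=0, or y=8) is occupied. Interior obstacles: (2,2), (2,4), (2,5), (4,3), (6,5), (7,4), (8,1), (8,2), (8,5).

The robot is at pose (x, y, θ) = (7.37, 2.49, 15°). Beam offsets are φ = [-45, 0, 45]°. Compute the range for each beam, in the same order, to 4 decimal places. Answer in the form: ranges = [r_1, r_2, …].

beam 1: φ=-45°, α=330°
  direction (0.8660, -0.5000); cell (7,2); t to first gridline: x 0.7275, y 0.9800 (then +1.1547 / +2.0000)
    (8,2) via x @ 0.7275  # hit
  → r_1 = 0.7275
beam 2: φ=0°, α=15°
  direction (0.9659, 0.2588); cell (7,2); t to first gridline: x 0.6522, y 1.9705 (then +1.0353 / +3.8637)
    (8,2) via x @ 0.6522  # hit
  → r_2 = 0.6522
beam 3: φ=45°, α=60°
  direction (0.5000, 0.8660); cell (7,2); t to first gridline: x 1.2600, y 0.5889 (then +2.0000 / +1.1547)
    (7,3) via y @ 0.5889
    (8,3) via x @ 1.2600
    (8,4) via y @ 1.7436
    (8,5) via y @ 2.8983  # hit
  → r_3 = 2.8983

ranges = [0.7275, 0.6522, 2.8983]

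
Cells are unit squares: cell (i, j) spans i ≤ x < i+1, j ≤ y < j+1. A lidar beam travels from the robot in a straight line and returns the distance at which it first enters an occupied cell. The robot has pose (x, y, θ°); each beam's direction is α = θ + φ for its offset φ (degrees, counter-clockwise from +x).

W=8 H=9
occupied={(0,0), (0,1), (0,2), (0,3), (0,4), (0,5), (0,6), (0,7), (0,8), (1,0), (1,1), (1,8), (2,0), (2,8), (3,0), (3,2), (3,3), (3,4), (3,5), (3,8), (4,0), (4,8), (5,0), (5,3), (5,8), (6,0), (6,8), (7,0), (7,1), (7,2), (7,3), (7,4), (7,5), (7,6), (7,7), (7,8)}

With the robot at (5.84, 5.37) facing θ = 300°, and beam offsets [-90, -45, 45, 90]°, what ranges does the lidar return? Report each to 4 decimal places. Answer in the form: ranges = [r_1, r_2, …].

beam 1: φ=-90°, α=210°
  cosα=-0.8660 sinα=-0.5000 | (5,5) | tMaxX 0.9699 tMaxY 0.7400 | tΔX 1.1547 tΔY 2.0000
    t=0.7400 [y] (5,4)
    t=0.9699 [x] (4,4)
    t=2.1246 [x] (3,4) — stop
  → r_1 = 2.1246
beam 2: φ=-45°, α=255°
  cosα=-0.2588 sinα=-0.9659 | (5,5) | tMaxX 3.2455 tMaxY 0.3831 | tΔX 3.8637 tΔY 1.0353
    t=0.3831 [y] (5,4)
    t=1.4183 [y] (5,3) — stop
  → r_2 = 1.4183
beam 3: φ=45°, α=345°
  cosα=0.9659 sinα=-0.2588 | (5,5) | tMaxX 0.1656 tMaxY 1.4296 | tΔX 1.0353 tΔY 3.8637
    t=0.1656 [x] (6,5)
    t=1.2009 [x] (7,5) — stop
  → r_3 = 1.2009
beam 4: φ=90°, α=30°
  cosα=0.8660 sinα=0.5000 | (5,5) | tMaxX 0.1848 tMaxY 1.2600 | tΔX 1.1547 tΔY 2.0000
    t=0.1848 [x] (6,5)
    t=1.2600 [y] (6,6)
    t=1.3395 [x] (7,6) — stop
  → r_4 = 1.3395

ranges = [2.1246, 1.4183, 1.2009, 1.3395]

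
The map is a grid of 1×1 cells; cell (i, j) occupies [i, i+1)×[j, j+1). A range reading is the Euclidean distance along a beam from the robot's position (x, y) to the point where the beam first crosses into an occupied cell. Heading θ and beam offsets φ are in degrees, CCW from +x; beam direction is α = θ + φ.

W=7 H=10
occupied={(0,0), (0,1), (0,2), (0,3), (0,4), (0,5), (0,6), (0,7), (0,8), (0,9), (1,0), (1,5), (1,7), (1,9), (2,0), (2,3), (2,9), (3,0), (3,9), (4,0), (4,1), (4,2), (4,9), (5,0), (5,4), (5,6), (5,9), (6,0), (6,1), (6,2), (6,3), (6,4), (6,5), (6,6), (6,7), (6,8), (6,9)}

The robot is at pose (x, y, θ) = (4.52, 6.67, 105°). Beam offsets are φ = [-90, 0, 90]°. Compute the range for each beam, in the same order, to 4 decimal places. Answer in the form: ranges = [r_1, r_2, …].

beam 1: φ=-90°, α=15°
  d=(0.9659,0.2588)  start (4,6)  tX=0.4969 tY=1.2750  stride 1/|dx|=1.0353 1/|dy|=3.8637
    cross x-line → (5,6), t=0.4969 (wall)
  → r_1 = 0.4969
beam 2: φ=0°, α=105°
  d=(-0.2588,0.9659)  start (4,6)  tX=2.0091 tY=0.3416  stride 1/|dx|=3.8637 1/|dy|=1.0353
    cross y-line → (4,7), t=0.3416
    cross y-line → (4,8), t=1.3769
    cross x-line → (3,8), t=2.0091
    cross y-line → (3,9), t=2.4122 (wall)
  → r_2 = 2.4122
beam 3: φ=90°, α=195°
  d=(-0.9659,-0.2588)  start (4,6)  tX=0.5383 tY=2.5887  stride 1/|dx|=1.0353 1/|dy|=3.8637
    cross x-line → (3,6), t=0.5383
    cross x-line → (2,6), t=1.5736
    cross y-line → (2,5), t=2.5887
    cross x-line → (1,5), t=2.6089 (wall)
  → r_3 = 2.6089

ranges = [0.4969, 2.4122, 2.6089]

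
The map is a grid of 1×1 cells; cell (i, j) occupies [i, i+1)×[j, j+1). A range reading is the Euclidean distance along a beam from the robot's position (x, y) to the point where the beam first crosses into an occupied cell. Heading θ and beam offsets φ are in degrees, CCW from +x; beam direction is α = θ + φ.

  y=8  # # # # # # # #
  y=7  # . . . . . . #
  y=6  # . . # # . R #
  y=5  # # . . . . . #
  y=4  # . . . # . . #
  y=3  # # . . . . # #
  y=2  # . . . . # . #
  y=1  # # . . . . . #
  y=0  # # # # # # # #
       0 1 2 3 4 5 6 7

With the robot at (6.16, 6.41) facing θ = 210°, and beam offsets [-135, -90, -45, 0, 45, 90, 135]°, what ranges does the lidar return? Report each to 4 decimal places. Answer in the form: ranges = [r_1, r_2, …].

ranges = [1.6461, 1.8360, 1.2009, 4.8200, 3.5303, 1.6800, 0.8696]

beam 1: φ=-135°, α=75°
  d=(0.2588,0.9659)  start (6,6)  tX=3.2455 tY=0.6108  stride 1/|dx|=3.8637 1/|dy|=1.0353
    cross y-line → (6,7), t=0.6108
    cross y-line → (6,8), t=1.6461 (wall)
  → r_1 = 1.6461
beam 2: φ=-90°, α=120°
  d=(-0.5000,0.8660)  start (6,6)  tX=0.3200 tY=0.6813  stride 1/|dx|=2.0000 1/|dy|=1.1547
    cross x-line → (5,6), t=0.3200
    cross y-line → (5,7), t=0.6813
    cross y-line → (5,8), t=1.8360 (wall)
  → r_2 = 1.8360
beam 3: φ=-45°, α=165°
  d=(-0.9659,0.2588)  start (6,6)  tX=0.1656 tY=2.2796  stride 1/|dx|=1.0353 1/|dy|=3.8637
    cross x-line → (5,6), t=0.1656
    cross x-line → (4,6), t=1.2009 (wall)
  → r_3 = 1.2009
beam 4: φ=0°, α=210°
  d=(-0.8660,-0.5000)  start (6,6)  tX=0.1848 tY=0.8200  stride 1/|dx|=1.1547 1/|dy|=2.0000
    cross x-line → (5,6), t=0.1848
    cross y-line → (5,5), t=0.8200
    cross x-line → (4,5), t=1.3395
    cross x-line → (3,5), t=2.4942
    cross y-line → (3,4), t=2.8200
    cross x-line → (2,4), t=3.6489
    cross x-line → (1,4), t=4.8036
    cross y-line → (1,3), t=4.8200 (wall)
  → r_4 = 4.8200
beam 5: φ=45°, α=255°
  d=(-0.2588,-0.9659)  start (6,6)  tX=0.6182 tY=0.4245  stride 1/|dx|=3.8637 1/|dy|=1.0353
    cross y-line → (6,5), t=0.4245
    cross x-line → (5,5), t=0.6182
    cross y-line → (5,4), t=1.4597
    cross y-line → (5,3), t=2.4950
    cross y-line → (5,2), t=3.5303 (wall)
  → r_5 = 3.5303
beam 6: φ=90°, α=300°
  d=(0.5000,-0.8660)  start (6,6)  tX=1.6800 tY=0.4734  stride 1/|dx|=2.0000 1/|dy|=1.1547
    cross y-line → (6,5), t=0.4734
    cross y-line → (6,4), t=1.6281
    cross x-line → (7,4), t=1.6800 (wall)
  → r_6 = 1.6800
beam 7: φ=135°, α=345°
  d=(0.9659,-0.2588)  start (6,6)  tX=0.8696 tY=1.5841  stride 1/|dx|=1.0353 1/|dy|=3.8637
    cross x-line → (7,6), t=0.8696 (wall)
  → r_7 = 0.8696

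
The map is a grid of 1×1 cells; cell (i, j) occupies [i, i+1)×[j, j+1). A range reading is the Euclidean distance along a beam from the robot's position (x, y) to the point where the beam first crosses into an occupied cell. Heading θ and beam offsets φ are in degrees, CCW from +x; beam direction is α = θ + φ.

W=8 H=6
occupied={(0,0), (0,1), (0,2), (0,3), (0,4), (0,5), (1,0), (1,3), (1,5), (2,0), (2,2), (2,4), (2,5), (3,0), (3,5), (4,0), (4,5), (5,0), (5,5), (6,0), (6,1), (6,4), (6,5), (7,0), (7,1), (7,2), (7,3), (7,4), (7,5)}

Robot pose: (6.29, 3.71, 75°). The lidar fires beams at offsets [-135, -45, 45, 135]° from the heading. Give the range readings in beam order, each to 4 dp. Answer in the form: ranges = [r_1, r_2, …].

beam 1: φ=-135°, α=300°
  dir = (cos 300°, sin 300°) = (0.5000, -0.8660); from cell (6,3)
  next x-line at t=1.4200, next y-line at t=0.8198; Δt_x=2.0000, Δt_y=1.1547
    y: enter (6,2) at t=0.8198
    x: enter (7,2) at t=1.4200 ← occupied
  → r_1 = 1.4200
beam 2: φ=-45°, α=30°
  dir = (cos 30°, sin 30°) = (0.8660, 0.5000); from cell (6,3)
  next x-line at t=0.8198, next y-line at t=0.5800; Δt_x=1.1547, Δt_y=2.0000
    y: enter (6,4) at t=0.5800 ← occupied
  → r_2 = 0.5800
beam 3: φ=45°, α=120°
  dir = (cos 120°, sin 120°) = (-0.5000, 0.8660); from cell (6,3)
  next x-line at t=0.5800, next y-line at t=0.3349; Δt_x=2.0000, Δt_y=1.1547
    y: enter (6,4) at t=0.3349 ← occupied
  → r_3 = 0.3349
beam 4: φ=135°, α=210°
  dir = (cos 210°, sin 210°) = (-0.8660, -0.5000); from cell (6,3)
  next x-line at t=0.3349, next y-line at t=1.4200; Δt_x=1.1547, Δt_y=2.0000
    x: enter (5,3) at t=0.3349
    y: enter (5,2) at t=1.4200
    x: enter (4,2) at t=1.4896
    x: enter (3,2) at t=2.6443
    y: enter (3,1) at t=3.4200
    x: enter (2,1) at t=3.7990
    x: enter (1,1) at t=4.9537
    y: enter (1,0) at t=5.4200 ← occupied
  → r_4 = 5.4200

ranges = [1.4200, 0.5800, 0.3349, 5.4200]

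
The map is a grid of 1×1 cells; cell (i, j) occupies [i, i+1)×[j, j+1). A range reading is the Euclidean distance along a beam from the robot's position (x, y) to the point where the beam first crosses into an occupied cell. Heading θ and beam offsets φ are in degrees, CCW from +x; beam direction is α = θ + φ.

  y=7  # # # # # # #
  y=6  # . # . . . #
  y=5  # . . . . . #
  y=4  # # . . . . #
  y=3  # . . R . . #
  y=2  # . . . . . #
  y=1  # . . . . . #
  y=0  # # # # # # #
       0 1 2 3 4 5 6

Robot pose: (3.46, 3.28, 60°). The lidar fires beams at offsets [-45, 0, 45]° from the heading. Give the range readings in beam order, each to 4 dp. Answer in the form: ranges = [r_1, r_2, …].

ranges = [2.6296, 4.2955, 2.8160]

beam 1: φ=-45°, α=15°
  d=(0.9659,0.2588)  start (3,3)  tX=0.5590 tY=2.7819  stride 1/|dx|=1.0353 1/|dy|=3.8637
    cross x-line → (4,3), t=0.5590
    cross x-line → (5,3), t=1.5943
    cross x-line → (6,3), t=2.6296 (wall)
  → r_1 = 2.6296
beam 2: φ=0°, α=60°
  d=(0.5000,0.8660)  start (3,3)  tX=1.0800 tY=0.8314  stride 1/|dx|=2.0000 1/|dy|=1.1547
    cross y-line → (3,4), t=0.8314
    cross x-line → (4,4), t=1.0800
    cross y-line → (4,5), t=1.9861
    cross x-line → (5,5), t=3.0800
    cross y-line → (5,6), t=3.1408
    cross y-line → (5,7), t=4.2955 (wall)
  → r_2 = 4.2955
beam 3: φ=45°, α=105°
  d=(-0.2588,0.9659)  start (3,3)  tX=1.7773 tY=0.7454  stride 1/|dx|=3.8637 1/|dy|=1.0353
    cross y-line → (3,4), t=0.7454
    cross x-line → (2,4), t=1.7773
    cross y-line → (2,5), t=1.7807
    cross y-line → (2,6), t=2.8160 (wall)
  → r_3 = 2.8160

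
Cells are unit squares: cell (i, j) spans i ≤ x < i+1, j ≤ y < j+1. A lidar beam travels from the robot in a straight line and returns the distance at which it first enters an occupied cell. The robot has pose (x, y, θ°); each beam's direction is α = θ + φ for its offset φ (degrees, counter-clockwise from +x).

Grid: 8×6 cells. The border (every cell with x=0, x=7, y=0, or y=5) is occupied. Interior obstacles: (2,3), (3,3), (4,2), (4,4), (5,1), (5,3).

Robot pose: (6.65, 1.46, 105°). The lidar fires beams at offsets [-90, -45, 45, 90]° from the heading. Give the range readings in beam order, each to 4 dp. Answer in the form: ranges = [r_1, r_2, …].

ranges = [0.3623, 0.7000, 0.7506, 0.6729]

beam 1: φ=-90°, α=15°
  cosα=0.9659 sinα=0.2588 | (6,1) | tMaxX 0.3623 tMaxY 2.0864 | tΔX 1.0353 tΔY 3.8637
    t=0.3623 [x] (7,1) — stop
  → r_1 = 0.3623
beam 2: φ=-45°, α=60°
  cosα=0.5000 sinα=0.8660 | (6,1) | tMaxX 0.7000 tMaxY 0.6235 | tΔX 2.0000 tΔY 1.1547
    t=0.6235 [y] (6,2)
    t=0.7000 [x] (7,2) — stop
  → r_2 = 0.7000
beam 3: φ=45°, α=150°
  cosα=-0.8660 sinα=0.5000 | (6,1) | tMaxX 0.7506 tMaxY 1.0800 | tΔX 1.1547 tΔY 2.0000
    t=0.7506 [x] (5,1) — stop
  → r_3 = 0.7506
beam 4: φ=90°, α=195°
  cosα=-0.9659 sinα=-0.2588 | (6,1) | tMaxX 0.6729 tMaxY 1.7773 | tΔX 1.0353 tΔY 3.8637
    t=0.6729 [x] (5,1) — stop
  → r_4 = 0.6729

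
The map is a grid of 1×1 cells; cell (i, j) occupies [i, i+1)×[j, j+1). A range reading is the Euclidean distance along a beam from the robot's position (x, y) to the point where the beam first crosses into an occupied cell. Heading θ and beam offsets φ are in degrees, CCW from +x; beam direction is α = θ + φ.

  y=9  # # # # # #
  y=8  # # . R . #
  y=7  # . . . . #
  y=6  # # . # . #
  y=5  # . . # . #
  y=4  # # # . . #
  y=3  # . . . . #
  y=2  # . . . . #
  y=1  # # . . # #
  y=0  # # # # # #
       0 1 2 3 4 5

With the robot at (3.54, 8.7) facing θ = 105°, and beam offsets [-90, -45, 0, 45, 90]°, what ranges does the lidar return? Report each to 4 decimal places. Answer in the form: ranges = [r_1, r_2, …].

beam 1: φ=-90°, α=15°
  d=(0.9659,0.2588)  start (3,8)  tX=0.4762 tY=1.1591  stride 1/|dx|=1.0353 1/|dy|=3.8637
    cross x-line → (4,8), t=0.4762
    cross y-line → (4,9), t=1.1591 (wall)
  → r_1 = 1.1591
beam 2: φ=-45°, α=60°
  d=(0.5000,0.8660)  start (3,8)  tX=0.9200 tY=0.3464  stride 1/|dx|=2.0000 1/|dy|=1.1547
    cross y-line → (3,9), t=0.3464 (wall)
  → r_2 = 0.3464
beam 3: φ=0°, α=105°
  d=(-0.2588,0.9659)  start (3,8)  tX=2.0864 tY=0.3106  stride 1/|dx|=3.8637 1/|dy|=1.0353
    cross y-line → (3,9), t=0.3106 (wall)
  → r_3 = 0.3106
beam 4: φ=45°, α=150°
  d=(-0.8660,0.5000)  start (3,8)  tX=0.6235 tY=0.6000  stride 1/|dx|=1.1547 1/|dy|=2.0000
    cross y-line → (3,9), t=0.6000 (wall)
  → r_4 = 0.6000
beam 5: φ=90°, α=195°
  d=(-0.9659,-0.2588)  start (3,8)  tX=0.5590 tY=2.7046  stride 1/|dx|=1.0353 1/|dy|=3.8637
    cross x-line → (2,8), t=0.5590
    cross x-line → (1,8), t=1.5943 (wall)
  → r_5 = 1.5943

ranges = [1.1591, 0.3464, 0.3106, 0.6000, 1.5943]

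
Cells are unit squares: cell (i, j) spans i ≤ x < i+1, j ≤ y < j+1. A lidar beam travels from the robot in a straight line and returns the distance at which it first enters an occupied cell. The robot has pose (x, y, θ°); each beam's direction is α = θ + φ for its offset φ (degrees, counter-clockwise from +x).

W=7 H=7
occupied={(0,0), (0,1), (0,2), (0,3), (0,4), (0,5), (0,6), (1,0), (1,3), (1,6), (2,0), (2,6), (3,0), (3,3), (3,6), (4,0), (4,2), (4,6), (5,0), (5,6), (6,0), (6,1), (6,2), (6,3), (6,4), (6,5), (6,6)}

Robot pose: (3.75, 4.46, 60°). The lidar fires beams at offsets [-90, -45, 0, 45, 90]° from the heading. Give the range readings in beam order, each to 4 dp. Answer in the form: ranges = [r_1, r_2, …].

ranges = [2.5981, 2.3294, 1.7782, 1.5943, 3.0800]

beam 1: φ=-90°, α=330°
  cosα=0.8660 sinα=-0.5000 | (3,4) | tMaxX 0.2887 tMaxY 0.9200 | tΔX 1.1547 tΔY 2.0000
    t=0.2887 [x] (4,4)
    t=0.9200 [y] (4,3)
    t=1.4434 [x] (5,3)
    t=2.5981 [x] (6,3) — stop
  → r_1 = 2.5981
beam 2: φ=-45°, α=15°
  cosα=0.9659 sinα=0.2588 | (3,4) | tMaxX 0.2588 tMaxY 2.0864 | tΔX 1.0353 tΔY 3.8637
    t=0.2588 [x] (4,4)
    t=1.2941 [x] (5,4)
    t=2.0864 [y] (5,5)
    t=2.3294 [x] (6,5) — stop
  → r_2 = 2.3294
beam 3: φ=0°, α=60°
  cosα=0.5000 sinα=0.8660 | (3,4) | tMaxX 0.5000 tMaxY 0.6235 | tΔX 2.0000 tΔY 1.1547
    t=0.5000 [x] (4,4)
    t=0.6235 [y] (4,5)
    t=1.7782 [y] (4,6) — stop
  → r_3 = 1.7782
beam 4: φ=45°, α=105°
  cosα=-0.2588 sinα=0.9659 | (3,4) | tMaxX 2.8978 tMaxY 0.5590 | tΔX 3.8637 tΔY 1.0353
    t=0.5590 [y] (3,5)
    t=1.5943 [y] (3,6) — stop
  → r_4 = 1.5943
beam 5: φ=90°, α=150°
  cosα=-0.8660 sinα=0.5000 | (3,4) | tMaxX 0.8660 tMaxY 1.0800 | tΔX 1.1547 tΔY 2.0000
    t=0.8660 [x] (2,4)
    t=1.0800 [y] (2,5)
    t=2.0207 [x] (1,5)
    t=3.0800 [y] (1,6) — stop
  → r_5 = 3.0800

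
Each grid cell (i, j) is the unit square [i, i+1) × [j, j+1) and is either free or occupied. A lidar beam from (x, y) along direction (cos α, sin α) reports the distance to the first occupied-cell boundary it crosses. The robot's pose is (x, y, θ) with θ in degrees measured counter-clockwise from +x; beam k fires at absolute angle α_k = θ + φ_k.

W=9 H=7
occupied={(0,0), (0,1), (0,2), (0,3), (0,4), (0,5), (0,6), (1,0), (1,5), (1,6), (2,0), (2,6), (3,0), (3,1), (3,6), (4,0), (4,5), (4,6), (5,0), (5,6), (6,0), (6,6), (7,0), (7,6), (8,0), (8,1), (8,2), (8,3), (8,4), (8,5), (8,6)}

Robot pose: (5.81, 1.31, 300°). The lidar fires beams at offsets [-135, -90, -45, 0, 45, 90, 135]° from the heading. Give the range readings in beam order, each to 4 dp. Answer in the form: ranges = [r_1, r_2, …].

ranges = [1.8738, 0.6200, 0.3209, 0.3580, 1.1977, 2.5288, 4.8554]

beam 1: φ=-135°, α=165°
  d=(-0.9659,0.2588)  start (5,1)  tX=0.8386 tY=2.6660  stride 1/|dx|=1.0353 1/|dy|=3.8637
    cross x-line → (4,1), t=0.8386
    cross x-line → (3,1), t=1.8738 (wall)
  → r_1 = 1.8738
beam 2: φ=-90°, α=210°
  d=(-0.8660,-0.5000)  start (5,1)  tX=0.9353 tY=0.6200  stride 1/|dx|=1.1547 1/|dy|=2.0000
    cross y-line → (5,0), t=0.6200 (wall)
  → r_2 = 0.6200
beam 3: φ=-45°, α=255°
  d=(-0.2588,-0.9659)  start (5,1)  tX=3.1296 tY=0.3209  stride 1/|dx|=3.8637 1/|dy|=1.0353
    cross y-line → (5,0), t=0.3209 (wall)
  → r_3 = 0.3209
beam 4: φ=0°, α=300°
  d=(0.5000,-0.8660)  start (5,1)  tX=0.3800 tY=0.3580  stride 1/|dx|=2.0000 1/|dy|=1.1547
    cross y-line → (5,0), t=0.3580 (wall)
  → r_4 = 0.3580
beam 5: φ=45°, α=345°
  d=(0.9659,-0.2588)  start (5,1)  tX=0.1967 tY=1.1977  stride 1/|dx|=1.0353 1/|dy|=3.8637
    cross x-line → (6,1), t=0.1967
    cross y-line → (6,0), t=1.1977 (wall)
  → r_5 = 1.1977
beam 6: φ=90°, α=30°
  d=(0.8660,0.5000)  start (5,1)  tX=0.2194 tY=1.3800  stride 1/|dx|=1.1547 1/|dy|=2.0000
    cross x-line → (6,1), t=0.2194
    cross x-line → (7,1), t=1.3741
    cross y-line → (7,2), t=1.3800
    cross x-line → (8,2), t=2.5288 (wall)
  → r_6 = 2.5288
beam 7: φ=135°, α=75°
  d=(0.2588,0.9659)  start (5,1)  tX=0.7341 tY=0.7143  stride 1/|dx|=3.8637 1/|dy|=1.0353
    cross y-line → (5,2), t=0.7143
    cross x-line → (6,2), t=0.7341
    cross y-line → (6,3), t=1.7496
    cross y-line → (6,4), t=2.7849
    cross y-line → (6,5), t=3.8202
    cross x-line → (7,5), t=4.5978
    cross y-line → (7,6), t=4.8554 (wall)
  → r_7 = 4.8554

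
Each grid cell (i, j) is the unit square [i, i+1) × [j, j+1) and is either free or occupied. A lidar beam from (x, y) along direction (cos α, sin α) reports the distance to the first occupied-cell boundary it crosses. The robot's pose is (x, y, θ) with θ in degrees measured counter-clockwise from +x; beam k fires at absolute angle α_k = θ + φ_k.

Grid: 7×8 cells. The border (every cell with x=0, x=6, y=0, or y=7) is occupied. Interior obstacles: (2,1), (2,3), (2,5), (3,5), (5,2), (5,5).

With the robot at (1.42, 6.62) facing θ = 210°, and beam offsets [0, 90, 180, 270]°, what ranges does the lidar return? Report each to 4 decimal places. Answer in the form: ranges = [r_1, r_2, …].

beam 1: φ=0°, α=210°
  d=(-0.8660,-0.5000)  start (1,6)  tX=0.4850 tY=1.2400  stride 1/|dx|=1.1547 1/|dy|=2.0000
    cross x-line → (0,6), t=0.4850 (wall)
  → r_1 = 0.4850
beam 2: φ=90°, α=300°
  d=(0.5000,-0.8660)  start (1,6)  tX=1.1600 tY=0.7159  stride 1/|dx|=2.0000 1/|dy|=1.1547
    cross y-line → (1,5), t=0.7159
    cross x-line → (2,5), t=1.1600 (wall)
  → r_2 = 1.1600
beam 3: φ=180°, α=30°
  d=(0.8660,0.5000)  start (1,6)  tX=0.6697 tY=0.7600  stride 1/|dx|=1.1547 1/|dy|=2.0000
    cross x-line → (2,6), t=0.6697
    cross y-line → (2,7), t=0.7600 (wall)
  → r_3 = 0.7600
beam 4: φ=270°, α=120°
  d=(-0.5000,0.8660)  start (1,6)  tX=0.8400 tY=0.4388  stride 1/|dx|=2.0000 1/|dy|=1.1547
    cross y-line → (1,7), t=0.4388 (wall)
  → r_4 = 0.4388

ranges = [0.4850, 1.1600, 0.7600, 0.4388]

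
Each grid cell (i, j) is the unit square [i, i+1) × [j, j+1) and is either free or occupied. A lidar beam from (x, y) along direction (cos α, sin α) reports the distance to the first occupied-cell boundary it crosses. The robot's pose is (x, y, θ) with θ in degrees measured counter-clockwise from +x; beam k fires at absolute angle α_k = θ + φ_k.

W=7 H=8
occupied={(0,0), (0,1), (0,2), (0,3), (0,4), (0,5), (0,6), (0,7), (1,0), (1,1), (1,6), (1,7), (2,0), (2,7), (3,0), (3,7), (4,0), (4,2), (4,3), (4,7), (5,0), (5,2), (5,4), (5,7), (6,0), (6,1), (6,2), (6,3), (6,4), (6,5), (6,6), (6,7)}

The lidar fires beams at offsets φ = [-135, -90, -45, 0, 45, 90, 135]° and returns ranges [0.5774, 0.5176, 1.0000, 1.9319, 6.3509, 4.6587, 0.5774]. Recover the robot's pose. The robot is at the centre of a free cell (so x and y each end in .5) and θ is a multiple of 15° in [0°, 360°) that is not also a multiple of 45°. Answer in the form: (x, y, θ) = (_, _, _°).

Enumerate (i+0.5, j+0.5, θ) over the 24 free cells and 16 admissible headings. For each, cast all 7 beams and compare to the given ranges.
  (3.5, 3.5, 165°): beam 2 = 3.6235 ≠ 0.5176 ✗
  (3.5, 4.5, 60°): beam 1 = 1.9319 ≠ 0.5774 ✗
  (2.5, 4.5, 60°): beam 1 = 3.6235 ≠ 0.5774 ✗
  (5.5, 5.5, 300°): beam 1 = 3.6235 ≠ 0.5774 ✗
  (1.5, 3.5, 210°): beam 1 = 3.6235 ≠ 0.5774 ✗
  …
  (2.5, 1.5, 15°): r_1=0.5774, r_2=0.5176, r_3=1.0000, r_4=1.9319, r_5=6.3509, r_6=4.6587, r_7=0.5774 — all match ✓
Unique over the lattice → pose = (2.5, 1.5, 15°).

(x, y, θ) = (2.5, 1.5, 15°)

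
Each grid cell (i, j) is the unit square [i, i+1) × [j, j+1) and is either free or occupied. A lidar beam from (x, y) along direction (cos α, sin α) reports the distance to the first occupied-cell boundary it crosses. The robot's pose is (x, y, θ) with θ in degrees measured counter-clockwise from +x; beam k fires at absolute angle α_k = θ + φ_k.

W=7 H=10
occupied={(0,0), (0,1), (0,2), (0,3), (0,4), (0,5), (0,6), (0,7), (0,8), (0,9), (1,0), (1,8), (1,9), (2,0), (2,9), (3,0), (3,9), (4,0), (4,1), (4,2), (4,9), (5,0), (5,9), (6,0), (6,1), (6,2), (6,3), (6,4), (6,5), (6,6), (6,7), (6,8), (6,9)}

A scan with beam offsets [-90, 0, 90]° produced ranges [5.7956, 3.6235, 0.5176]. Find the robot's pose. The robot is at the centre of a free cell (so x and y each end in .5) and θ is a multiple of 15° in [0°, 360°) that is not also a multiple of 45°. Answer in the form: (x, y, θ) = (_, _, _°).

(x, y, θ) = (2.5, 8.5, 345°)

Candidates: 37 free-cell centres × 16 headings = 592 poses. Raycast each; keep the one whose scan matches to 4 dp.
  (5.5, 3.5, 75°): beam 1 = 0.5176 ≠ 5.7956 ✗
  (3.5, 7.5, 255°): beam 1 = 1.9319 ≠ 5.7956 ✗
  (1.5, 2.5, 165°): beam 1 = 6.7293 ≠ 5.7956 ✗
  (4.5, 5.5, 210°): beam 1 = 4.0415 ≠ 5.7956 ✗
  …
  (2.5, 8.5, 345°): r_1=5.7956, r_2=3.6235, r_3=0.5176 — all match ✓
Unique over the lattice → pose = (2.5, 8.5, 345°).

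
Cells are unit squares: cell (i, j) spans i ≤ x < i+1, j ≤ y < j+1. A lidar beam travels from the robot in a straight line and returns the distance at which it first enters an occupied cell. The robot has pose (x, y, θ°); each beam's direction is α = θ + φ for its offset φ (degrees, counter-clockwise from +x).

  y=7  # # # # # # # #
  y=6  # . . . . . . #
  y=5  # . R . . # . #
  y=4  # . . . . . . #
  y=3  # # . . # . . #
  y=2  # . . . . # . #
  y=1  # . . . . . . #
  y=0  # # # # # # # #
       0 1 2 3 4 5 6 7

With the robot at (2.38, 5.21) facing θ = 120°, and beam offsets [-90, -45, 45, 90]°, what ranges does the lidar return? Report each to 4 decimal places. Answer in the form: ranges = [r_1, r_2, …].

beam 1: φ=-90°, α=30°
  direction (0.8660, 0.5000); cell (2,5); t to first gridline: x 0.7159, y 1.5800 (then +1.1547 / +2.0000)
    (3,5) via x @ 0.7159
    (3,6) via y @ 1.5800
    (4,6) via x @ 1.8706
    (5,6) via x @ 3.0253
    (5,7) via y @ 3.5800  # hit
  → r_1 = 3.5800
beam 2: φ=-45°, α=75°
  direction (0.2588, 0.9659); cell (2,5); t to first gridline: x 2.3955, y 0.8179 (then +3.8637 / +1.0353)
    (2,6) via y @ 0.8179
    (2,7) via y @ 1.8531  # hit
  → r_2 = 1.8531
beam 3: φ=45°, α=165°
  direction (-0.9659, 0.2588); cell (2,5); t to first gridline: x 0.3934, y 3.0523 (then +1.0353 / +3.8637)
    (1,5) via x @ 0.3934
    (0,5) via x @ 1.4287  # hit
  → r_3 = 1.4287
beam 4: φ=90°, α=210°
  direction (-0.8660, -0.5000); cell (2,5); t to first gridline: x 0.4388, y 0.4200 (then +1.1547 / +2.0000)
    (2,4) via y @ 0.4200
    (1,4) via x @ 0.4388
    (0,4) via x @ 1.5935  # hit
  → r_4 = 1.5935

ranges = [3.5800, 1.8531, 1.4287, 1.5935]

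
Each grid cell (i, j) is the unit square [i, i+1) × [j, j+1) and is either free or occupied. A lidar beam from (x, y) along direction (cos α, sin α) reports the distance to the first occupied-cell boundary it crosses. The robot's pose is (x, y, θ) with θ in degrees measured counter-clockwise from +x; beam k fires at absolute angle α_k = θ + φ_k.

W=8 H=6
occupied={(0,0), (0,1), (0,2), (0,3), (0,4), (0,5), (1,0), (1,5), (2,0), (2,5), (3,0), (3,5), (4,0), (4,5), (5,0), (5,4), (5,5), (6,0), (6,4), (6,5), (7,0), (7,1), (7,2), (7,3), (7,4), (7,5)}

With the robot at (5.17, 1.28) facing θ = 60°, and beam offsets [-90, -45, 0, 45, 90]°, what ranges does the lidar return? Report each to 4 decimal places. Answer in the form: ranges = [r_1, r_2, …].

beam 1: φ=-90°, α=330°
  dir = (cos 330°, sin 330°) = (0.8660, -0.5000); from cell (5,1)
  next x-line at t=0.9584, next y-line at t=0.5600; Δt_x=1.1547, Δt_y=2.0000
    y: enter (5,0) at t=0.5600 ← occupied
  → r_1 = 0.5600
beam 2: φ=-45°, α=15°
  dir = (cos 15°, sin 15°) = (0.9659, 0.2588); from cell (5,1)
  next x-line at t=0.8593, next y-line at t=2.7819; Δt_x=1.0353, Δt_y=3.8637
    x: enter (6,1) at t=0.8593
    x: enter (7,1) at t=1.8946 ← occupied
  → r_2 = 1.8946
beam 3: φ=0°, α=60°
  dir = (cos 60°, sin 60°) = (0.5000, 0.8660); from cell (5,1)
  next x-line at t=1.6600, next y-line at t=0.8314; Δt_x=2.0000, Δt_y=1.1547
    y: enter (5,2) at t=0.8314
    x: enter (6,2) at t=1.6600
    y: enter (6,3) at t=1.9861
    y: enter (6,4) at t=3.1408 ← occupied
  → r_3 = 3.1408
beam 4: φ=45°, α=105°
  dir = (cos 105°, sin 105°) = (-0.2588, 0.9659); from cell (5,1)
  next x-line at t=0.6568, next y-line at t=0.7454; Δt_x=3.8637, Δt_y=1.0353
    x: enter (4,1) at t=0.6568
    y: enter (4,2) at t=0.7454
    y: enter (4,3) at t=1.7807
    y: enter (4,4) at t=2.8160
    y: enter (4,5) at t=3.8512 ← occupied
  → r_4 = 3.8512
beam 5: φ=90°, α=150°
  dir = (cos 150°, sin 150°) = (-0.8660, 0.5000); from cell (5,1)
  next x-line at t=0.1963, next y-line at t=1.4400; Δt_x=1.1547, Δt_y=2.0000
    x: enter (4,1) at t=0.1963
    x: enter (3,1) at t=1.3510
    y: enter (3,2) at t=1.4400
    x: enter (2,2) at t=2.5057
    y: enter (2,3) at t=3.4400
    x: enter (1,3) at t=3.6604
    x: enter (0,3) at t=4.8151 ← occupied
  → r_5 = 4.8151

ranges = [0.5600, 1.8946, 3.1408, 3.8512, 4.8151]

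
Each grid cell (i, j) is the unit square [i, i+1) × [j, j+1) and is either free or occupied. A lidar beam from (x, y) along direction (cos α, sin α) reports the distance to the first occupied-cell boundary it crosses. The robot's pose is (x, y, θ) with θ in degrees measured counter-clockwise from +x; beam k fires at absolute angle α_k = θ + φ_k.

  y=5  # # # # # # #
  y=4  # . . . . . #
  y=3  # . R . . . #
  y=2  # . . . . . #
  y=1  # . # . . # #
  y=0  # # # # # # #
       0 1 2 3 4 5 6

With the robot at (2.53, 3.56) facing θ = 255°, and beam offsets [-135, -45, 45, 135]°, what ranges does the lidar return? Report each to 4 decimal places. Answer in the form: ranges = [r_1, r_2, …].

beam 1: φ=-135°, α=120°
  dir = (cos 120°, sin 120°) = (-0.5000, 0.8660); from cell (2,3)
  next x-line at t=1.0600, next y-line at t=0.5081; Δt_x=2.0000, Δt_y=1.1547
    y: enter (2,4) at t=0.5081
    x: enter (1,4) at t=1.0600
    y: enter (1,5) at t=1.6628 ← occupied
  → r_1 = 1.6628
beam 2: φ=-45°, α=210°
  dir = (cos 210°, sin 210°) = (-0.8660, -0.5000); from cell (2,3)
  next x-line at t=0.6120, next y-line at t=1.1200; Δt_x=1.1547, Δt_y=2.0000
    x: enter (1,3) at t=0.6120
    y: enter (1,2) at t=1.1200
    x: enter (0,2) at t=1.7667 ← occupied
  → r_2 = 1.7667
beam 3: φ=45°, α=300°
  dir = (cos 300°, sin 300°) = (0.5000, -0.8660); from cell (2,3)
  next x-line at t=0.9400, next y-line at t=0.6466; Δt_x=2.0000, Δt_y=1.1547
    y: enter (2,2) at t=0.6466
    x: enter (3,2) at t=0.9400
    y: enter (3,1) at t=1.8013
    x: enter (4,1) at t=2.9400
    y: enter (4,0) at t=2.9560 ← occupied
  → r_3 = 2.9560
beam 4: φ=135°, α=30°
  dir = (cos 30°, sin 30°) = (0.8660, 0.5000); from cell (2,3)
  next x-line at t=0.5427, next y-line at t=0.8800; Δt_x=1.1547, Δt_y=2.0000
    x: enter (3,3) at t=0.5427
    y: enter (3,4) at t=0.8800
    x: enter (4,4) at t=1.6974
    x: enter (5,4) at t=2.8521
    y: enter (5,5) at t=2.8800 ← occupied
  → r_4 = 2.8800

ranges = [1.6628, 1.7667, 2.9560, 2.8800]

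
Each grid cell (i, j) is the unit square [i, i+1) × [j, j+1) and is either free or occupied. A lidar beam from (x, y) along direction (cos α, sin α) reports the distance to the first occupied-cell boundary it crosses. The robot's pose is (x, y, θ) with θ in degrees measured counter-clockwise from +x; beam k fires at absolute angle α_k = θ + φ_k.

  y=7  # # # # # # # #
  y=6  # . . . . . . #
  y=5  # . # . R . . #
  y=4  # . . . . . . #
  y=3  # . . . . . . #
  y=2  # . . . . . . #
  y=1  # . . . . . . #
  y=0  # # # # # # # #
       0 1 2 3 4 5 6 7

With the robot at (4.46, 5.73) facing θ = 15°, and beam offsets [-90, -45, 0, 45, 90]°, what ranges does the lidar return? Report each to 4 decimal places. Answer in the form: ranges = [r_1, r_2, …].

ranges = [4.8969, 2.9329, 2.6296, 1.4665, 1.3148]

beam 1: φ=-90°, α=285°
  direction (0.2588, -0.9659); cell (4,5); t to first gridline: x 2.0864, y 0.7558 (then +3.8637 / +1.0353)
    (4,4) via y @ 0.7558
    (4,3) via y @ 1.7910
    (5,3) via x @ 2.0864
    (5,2) via y @ 2.8263
    (5,1) via y @ 3.8616
    (5,0) via y @ 4.8969  # hit
  → r_1 = 4.8969
beam 2: φ=-45°, α=330°
  direction (0.8660, -0.5000); cell (4,5); t to first gridline: x 0.6235, y 1.4600 (then +1.1547 / +2.0000)
    (5,5) via x @ 0.6235
    (5,4) via y @ 1.4600
    (6,4) via x @ 1.7782
    (7,4) via x @ 2.9329  # hit
  → r_2 = 2.9329
beam 3: φ=0°, α=15°
  direction (0.9659, 0.2588); cell (4,5); t to first gridline: x 0.5590, y 1.0432 (then +1.0353 / +3.8637)
    (5,5) via x @ 0.5590
    (5,6) via y @ 1.0432
    (6,6) via x @ 1.5943
    (7,6) via x @ 2.6296  # hit
  → r_3 = 2.6296
beam 4: φ=45°, α=60°
  direction (0.5000, 0.8660); cell (4,5); t to first gridline: x 1.0800, y 0.3118 (then +2.0000 / +1.1547)
    (4,6) via y @ 0.3118
    (5,6) via x @ 1.0800
    (5,7) via y @ 1.4665  # hit
  → r_4 = 1.4665
beam 5: φ=90°, α=105°
  direction (-0.2588, 0.9659); cell (4,5); t to first gridline: x 1.7773, y 0.2795 (then +3.8637 / +1.0353)
    (4,6) via y @ 0.2795
    (4,7) via y @ 1.3148  # hit
  → r_5 = 1.3148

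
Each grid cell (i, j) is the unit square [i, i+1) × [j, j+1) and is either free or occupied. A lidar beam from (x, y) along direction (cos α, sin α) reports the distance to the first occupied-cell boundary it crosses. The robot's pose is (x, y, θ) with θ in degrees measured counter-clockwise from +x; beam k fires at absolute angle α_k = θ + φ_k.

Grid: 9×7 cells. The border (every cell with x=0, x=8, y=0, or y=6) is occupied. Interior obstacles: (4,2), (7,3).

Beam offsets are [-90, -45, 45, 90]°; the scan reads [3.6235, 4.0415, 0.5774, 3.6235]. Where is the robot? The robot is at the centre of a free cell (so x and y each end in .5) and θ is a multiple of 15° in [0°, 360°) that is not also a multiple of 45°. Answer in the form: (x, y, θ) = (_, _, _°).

(x, y, θ) = (4.5, 3.5, 255°)

Enumerate (i+0.5, j+0.5, θ) over the 33 free cells and 16 admissible headings. For each, cast all 4 beams and compare to the given ranges.
  (3.5, 3.5, 75°): beam 1 = 4.6587 ≠ 3.6235 ✗
  (4.5, 4.5, 15°): beam 1 = 1.5529 ≠ 3.6235 ✗
  (6.5, 3.5, 60°): beam 1 = 0.5774 ≠ 3.6235 ✗
  (2.5, 5.5, 60°): beam 1 = 6.3509 ≠ 3.6235 ✗
  (7.5, 1.5, 165°): beam 1 = 1.5529 ≠ 3.6235 ✗
  …
  (4.5, 3.5, 255°): r_1=3.6235, r_2=4.0415, r_3=0.5774, r_4=3.6235 — all match ✓
Unique over the lattice → pose = (4.5, 3.5, 255°).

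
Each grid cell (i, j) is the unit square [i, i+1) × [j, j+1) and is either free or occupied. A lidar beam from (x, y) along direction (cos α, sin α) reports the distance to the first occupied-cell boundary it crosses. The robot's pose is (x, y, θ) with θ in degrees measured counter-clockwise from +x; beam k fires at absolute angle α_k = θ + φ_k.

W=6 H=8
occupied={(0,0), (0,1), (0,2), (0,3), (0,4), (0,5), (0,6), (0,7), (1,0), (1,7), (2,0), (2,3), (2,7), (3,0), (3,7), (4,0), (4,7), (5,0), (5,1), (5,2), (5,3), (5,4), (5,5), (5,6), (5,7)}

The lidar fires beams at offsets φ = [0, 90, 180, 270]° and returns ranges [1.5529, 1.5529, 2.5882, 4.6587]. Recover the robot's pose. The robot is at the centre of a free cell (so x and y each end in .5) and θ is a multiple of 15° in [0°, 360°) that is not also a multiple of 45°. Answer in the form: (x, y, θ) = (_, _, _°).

Enumerate (i+0.5, j+0.5, θ) over the 23 free cells and 16 admissible headings. For each, cast all 4 beams and compare to the given ranges.
  (2.5, 6.5, 165°): beam 2 = 5.6940 ≠ 1.5529 ✗
  (4.5, 1.5, 120°): beam 1 = 6.3509 ≠ 1.5529 ✗
  (2.5, 5.5, 240°): beam 1 = 3.0000 ≠ 1.5529 ✗
  (4.5, 1.5, 240°): beam 1 = 0.5774 ≠ 1.5529 ✗
  …
  (3.5, 5.5, 15°): r_1=1.5529, r_2=1.5529, r_3=2.5882, r_4=4.6587 — all match ✓
Unique over the lattice → pose = (3.5, 5.5, 15°).

(x, y, θ) = (3.5, 5.5, 15°)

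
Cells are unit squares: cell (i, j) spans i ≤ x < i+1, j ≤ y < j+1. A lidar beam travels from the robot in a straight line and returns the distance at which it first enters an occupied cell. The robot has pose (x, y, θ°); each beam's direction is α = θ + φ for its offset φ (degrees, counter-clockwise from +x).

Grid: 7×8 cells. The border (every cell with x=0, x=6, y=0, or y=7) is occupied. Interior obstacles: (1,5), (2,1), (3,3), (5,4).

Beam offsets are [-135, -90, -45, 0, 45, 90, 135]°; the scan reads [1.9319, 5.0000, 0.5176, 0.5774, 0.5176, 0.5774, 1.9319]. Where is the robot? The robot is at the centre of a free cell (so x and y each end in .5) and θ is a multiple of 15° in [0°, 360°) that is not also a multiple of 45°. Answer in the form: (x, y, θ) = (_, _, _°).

(x, y, θ) = (1.5, 4.5, 120°)

Candidates: 26 free-cell centres × 16 headings = 416 poses. Raycast each; keep the one whose scan matches to 4 dp.
  (1.5, 2.5, 75°): beam 1 = 1.0000 ≠ 1.9319 ✗
  (2.5, 4.5, 75°): beam 1 = 1.0000 ≠ 1.9319 ✗
  (2.5, 6.5, 345°): beam 1 = 1.0000 ≠ 1.9319 ✗
  …
  (1.5, 4.5, 120°): r_1=1.9319, r_2=5.0000, r_3=0.5176, r_4=0.5774, r_5=0.5176, r_6=0.5774, r_7=1.9319 — all match ✓
Unique over the lattice → pose = (1.5, 4.5, 120°).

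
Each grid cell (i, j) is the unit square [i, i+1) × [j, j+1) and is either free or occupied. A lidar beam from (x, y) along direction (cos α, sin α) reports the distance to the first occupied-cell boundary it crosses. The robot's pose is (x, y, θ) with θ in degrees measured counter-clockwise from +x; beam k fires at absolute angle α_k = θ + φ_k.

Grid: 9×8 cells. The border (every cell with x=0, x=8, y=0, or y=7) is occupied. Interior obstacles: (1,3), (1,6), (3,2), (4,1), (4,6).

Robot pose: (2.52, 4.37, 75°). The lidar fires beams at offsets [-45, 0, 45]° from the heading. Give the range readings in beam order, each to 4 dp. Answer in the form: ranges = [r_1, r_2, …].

ranges = [5.2600, 2.7228, 1.8822]

beam 1: φ=-45°, α=30°
  direction (0.8660, 0.5000); cell (2,4); t to first gridline: x 0.5543, y 1.2600 (then +1.1547 / +2.0000)
    (3,4) via x @ 0.5543
    (3,5) via y @ 1.2600
    (4,5) via x @ 1.7090
    (5,5) via x @ 2.8637
    (5,6) via y @ 3.2600
    (6,6) via x @ 4.0184
    (7,6) via x @ 5.1731
    (7,7) via y @ 5.2600  # hit
  → r_1 = 5.2600
beam 2: φ=0°, α=75°
  direction (0.2588, 0.9659); cell (2,4); t to first gridline: x 1.8546, y 0.6522 (then +3.8637 / +1.0353)
    (2,5) via y @ 0.6522
    (2,6) via y @ 1.6875
    (3,6) via x @ 1.8546
    (3,7) via y @ 2.7228  # hit
  → r_2 = 2.7228
beam 3: φ=45°, α=120°
  direction (-0.5000, 0.8660); cell (2,4); t to first gridline: x 1.0400, y 0.7275 (then +2.0000 / +1.1547)
    (2,5) via y @ 0.7275
    (1,5) via x @ 1.0400
    (1,6) via y @ 1.8822  # hit
  → r_3 = 1.8822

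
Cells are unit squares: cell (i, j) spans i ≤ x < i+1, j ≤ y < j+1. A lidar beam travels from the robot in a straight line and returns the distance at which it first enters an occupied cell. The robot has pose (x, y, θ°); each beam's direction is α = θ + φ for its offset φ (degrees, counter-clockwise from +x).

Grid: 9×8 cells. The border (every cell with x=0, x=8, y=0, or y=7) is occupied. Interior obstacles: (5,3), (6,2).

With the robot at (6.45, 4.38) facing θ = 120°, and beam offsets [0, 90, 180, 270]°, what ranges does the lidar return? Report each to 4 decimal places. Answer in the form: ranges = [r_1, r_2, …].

ranges = [3.0253, 0.7600, 3.1000, 1.7898]

beam 1: φ=0°, α=120°
  direction (-0.5000, 0.8660); cell (6,4); t to first gridline: x 0.9000, y 0.7159 (then +2.0000 / +1.1547)
    (6,5) via y @ 0.7159
    (5,5) via x @ 0.9000
    (5,6) via y @ 1.8706
    (4,6) via x @ 2.9000
    (4,7) via y @ 3.0253  # hit
  → r_1 = 3.0253
beam 2: φ=90°, α=210°
  direction (-0.8660, -0.5000); cell (6,4); t to first gridline: x 0.5196, y 0.7600 (then +1.1547 / +2.0000)
    (5,4) via x @ 0.5196
    (5,3) via y @ 0.7600  # hit
  → r_2 = 0.7600
beam 3: φ=180°, α=300°
  direction (0.5000, -0.8660); cell (6,4); t to first gridline: x 1.1000, y 0.4388 (then +2.0000 / +1.1547)
    (6,3) via y @ 0.4388
    (7,3) via x @ 1.1000
    (7,2) via y @ 1.5935
    (7,1) via y @ 2.7482
    (8,1) via x @ 3.1000  # hit
  → r_3 = 3.1000
beam 4: φ=270°, α=30°
  direction (0.8660, 0.5000); cell (6,4); t to first gridline: x 0.6351, y 1.2400 (then +1.1547 / +2.0000)
    (7,4) via x @ 0.6351
    (7,5) via y @ 1.2400
    (8,5) via x @ 1.7898  # hit
  → r_4 = 1.7898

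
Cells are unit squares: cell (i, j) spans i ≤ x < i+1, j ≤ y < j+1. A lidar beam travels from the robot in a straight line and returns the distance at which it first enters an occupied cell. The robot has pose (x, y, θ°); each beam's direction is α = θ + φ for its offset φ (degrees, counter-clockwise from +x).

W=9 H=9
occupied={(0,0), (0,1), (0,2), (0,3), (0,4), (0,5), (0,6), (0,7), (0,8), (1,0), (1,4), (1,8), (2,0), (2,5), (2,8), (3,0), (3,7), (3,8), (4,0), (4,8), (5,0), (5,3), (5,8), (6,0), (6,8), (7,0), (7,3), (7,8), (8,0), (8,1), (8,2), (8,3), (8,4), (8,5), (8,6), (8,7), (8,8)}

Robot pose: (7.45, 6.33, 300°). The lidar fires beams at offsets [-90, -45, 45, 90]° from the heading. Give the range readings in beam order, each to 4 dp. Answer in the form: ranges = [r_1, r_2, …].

ranges = [7.4478, 5.5180, 0.5694, 0.6351]

beam 1: φ=-90°, α=210°
  dir = (cos 210°, sin 210°) = (-0.8660, -0.5000); from cell (7,6)
  next x-line at t=0.5196, next y-line at t=0.6600; Δt_x=1.1547, Δt_y=2.0000
    x: enter (6,6) at t=0.5196
    y: enter (6,5) at t=0.6600
    x: enter (5,5) at t=1.6743
    y: enter (5,4) at t=2.6600
    x: enter (4,4) at t=2.8290
    x: enter (3,4) at t=3.9837
    y: enter (3,3) at t=4.6600
    x: enter (2,3) at t=5.1384
    x: enter (1,3) at t=6.2931
    y: enter (1,2) at t=6.6600
    x: enter (0,2) at t=7.4478 ← occupied
  → r_1 = 7.4478
beam 2: φ=-45°, α=255°
  dir = (cos 255°, sin 255°) = (-0.2588, -0.9659); from cell (7,6)
  next x-line at t=1.7387, next y-line at t=0.3416; Δt_x=3.8637, Δt_y=1.0353
    y: enter (7,5) at t=0.3416
    y: enter (7,4) at t=1.3769
    x: enter (6,4) at t=1.7387
    y: enter (6,3) at t=2.4122
    y: enter (6,2) at t=3.4475
    y: enter (6,1) at t=4.4827
    y: enter (6,0) at t=5.5180 ← occupied
  → r_2 = 5.5180
beam 3: φ=45°, α=345°
  dir = (cos 345°, sin 345°) = (0.9659, -0.2588); from cell (7,6)
  next x-line at t=0.5694, next y-line at t=1.2750; Δt_x=1.0353, Δt_y=3.8637
    x: enter (8,6) at t=0.5694 ← occupied
  → r_3 = 0.5694
beam 4: φ=90°, α=30°
  dir = (cos 30°, sin 30°) = (0.8660, 0.5000); from cell (7,6)
  next x-line at t=0.6351, next y-line at t=1.3400; Δt_x=1.1547, Δt_y=2.0000
    x: enter (8,6) at t=0.6351 ← occupied
  → r_4 = 0.6351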